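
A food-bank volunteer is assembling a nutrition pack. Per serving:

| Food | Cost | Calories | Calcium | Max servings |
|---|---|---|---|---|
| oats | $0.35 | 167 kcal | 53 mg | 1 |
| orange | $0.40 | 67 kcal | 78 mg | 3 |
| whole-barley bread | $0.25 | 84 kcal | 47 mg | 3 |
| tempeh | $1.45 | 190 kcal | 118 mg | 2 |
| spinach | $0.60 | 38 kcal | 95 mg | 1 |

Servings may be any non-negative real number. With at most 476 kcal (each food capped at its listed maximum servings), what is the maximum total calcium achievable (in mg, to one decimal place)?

Calcium per kcal: spinach 2.5, orange 1.164, tempeh 0.6211, whole-barley bread 0.5595, oats 0.3174.
Take 1 serving of spinach: uses 38 kcal, +95.0 mg calcium (running total 95.0 mg).
Take 3 servings of orange: uses 201 kcal, +234.0 mg calcium (running total 329.0 mg).
Take 1.247 servings of tempeh: uses 237 kcal, +147.2 mg calcium (running total 476.2 mg).
Greedy by best ratio exhausts the calories allowance optimally: 476.2 mg.

476.2 mg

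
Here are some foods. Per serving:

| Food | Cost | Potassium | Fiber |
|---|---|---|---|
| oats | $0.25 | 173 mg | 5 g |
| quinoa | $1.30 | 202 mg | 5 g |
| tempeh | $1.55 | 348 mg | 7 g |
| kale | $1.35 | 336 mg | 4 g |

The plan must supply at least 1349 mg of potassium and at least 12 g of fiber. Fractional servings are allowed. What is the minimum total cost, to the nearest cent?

$1.95

At the optimum either one food covers both requirements or two foods hit both targets exactly; no other combination can be cheaper.
oats only: max(1349/173, 12/5) = 7.798 servings → $1.95.
quinoa only: max(1349/202, 12/5) = 6.678 servings → $8.68.
tempeh only: max(1349/348, 12/7) = 3.876 servings → $6.01.
kale only: max(1349/336, 12/4) = 4.015 servings → $5.42.
oats + quinoa with both targets exact would need a negative amount; discard.
oats + tempeh: intersection lies outside the first quadrant.
oats + kale: intersection lies outside the first quadrant.
quinoa + tempeh with both targets exact would need a negative amount; discard.
quinoa + kale: the both-tight solution has a negative serving — not a feasible corner.
tempeh + kale: the both-tight solution has a negative serving — not a feasible corner.
So the least-cost plan costs $1.95.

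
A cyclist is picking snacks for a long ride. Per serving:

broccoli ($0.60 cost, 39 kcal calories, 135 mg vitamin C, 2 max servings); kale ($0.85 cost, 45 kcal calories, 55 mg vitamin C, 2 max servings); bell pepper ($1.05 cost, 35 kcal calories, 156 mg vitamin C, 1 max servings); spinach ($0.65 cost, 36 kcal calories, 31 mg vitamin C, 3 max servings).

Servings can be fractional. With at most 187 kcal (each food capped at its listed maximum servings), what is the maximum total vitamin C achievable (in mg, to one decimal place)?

Vitamin C per kcal: bell pepper 4.457, broccoli 3.462, kale 1.222, spinach 0.8611.
Take 1 serving of bell pepper: uses 35 kcal, +156.0 mg vitamin C (running total 156.0 mg).
Take 2 servings of broccoli: uses 78 kcal, +270.0 mg vitamin C (running total 426.0 mg).
Take 1.644 servings of kale: uses 74 kcal, +90.4 mg vitamin C (running total 516.4 mg).
Filling greedily by vitamin C-per-kcal is optimal for one linear limit, giving 516.4 mg.

516.4 mg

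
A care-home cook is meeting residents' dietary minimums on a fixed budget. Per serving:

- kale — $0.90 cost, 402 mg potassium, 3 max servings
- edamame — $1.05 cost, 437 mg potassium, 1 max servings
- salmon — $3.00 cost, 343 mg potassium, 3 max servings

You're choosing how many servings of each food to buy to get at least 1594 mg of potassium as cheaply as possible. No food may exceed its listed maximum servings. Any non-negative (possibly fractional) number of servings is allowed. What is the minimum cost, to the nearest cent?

Cost per mg of potassium: kale $0.0022, edamame $0.0024, salmon $0.0087.
Take 3 servings of kale: +1206.0 mg potassium for $2.70 (total $2.70, still need 388.0 mg).
Take 0.8879 servings of edamame: +388.0 mg potassium for $0.93 (total $3.63, still need 0.0 mg).
Greedy by cheapest-per-mg is optimal for a single linear constraint, so the minimum cost is $3.63.

$3.63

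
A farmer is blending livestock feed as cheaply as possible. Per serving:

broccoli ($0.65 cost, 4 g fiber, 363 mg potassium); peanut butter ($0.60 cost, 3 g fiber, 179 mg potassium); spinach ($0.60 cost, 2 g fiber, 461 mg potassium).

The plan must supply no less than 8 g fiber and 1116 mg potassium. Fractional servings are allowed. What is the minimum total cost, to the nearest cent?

broccoli only: max(8/4, 1116/363) = 3.074 servings → $2.00.
peanut butter only: max(8/3, 1116/179) = 6.235 servings → $3.74.
spinach only: max(8/2, 1116/461) = 4 servings → $2.40.
broccoli + peanut butter: the both-tight solution has a negative serving — not a feasible corner.
broccoli + spinach with both tight: 1.302 servings and 1.395 servings → $1.68.
peanut butter + spinach with both tight: 1.42 servings and 1.869 servings → $1.97.
The minimum over all feasible corners is $1.68.

$1.68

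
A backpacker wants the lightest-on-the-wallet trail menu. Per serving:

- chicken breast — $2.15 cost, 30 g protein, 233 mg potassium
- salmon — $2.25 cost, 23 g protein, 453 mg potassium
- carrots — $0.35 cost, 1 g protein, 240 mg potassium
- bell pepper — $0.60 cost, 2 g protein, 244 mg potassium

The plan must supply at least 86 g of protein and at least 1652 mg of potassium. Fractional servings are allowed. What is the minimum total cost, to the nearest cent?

With two linear requirements the optimum uses one or two foods; enumerate the corners.
chicken breast only: max(86/30, 1652/233) = 7.09 servings → $15.24.
salmon only: max(86/23, 1652/453) = 3.739 servings → $8.41.
carrots only: max(86/1, 1652/240) = 86 servings → $30.10.
bell pepper only: max(86/2, 1652/244) = 43 servings → $25.80.
chicken breast + salmon with both tight: 0.1169 servings and 3.587 servings → $8.32.
chicken breast + carrots with both tight: 2.725 servings and 4.237 servings → $7.34.
chicken breast + bell pepper with both tight: 2.58 servings and 4.307 servings → $8.13.
salmon + carrots: intersection lies outside the first quadrant.
salmon + bell pepper: the both-tight solution has a negative serving — not a feasible corner.
carrots + bell pepper: the both-tight solution has a negative serving — not a feasible corner.
So the least-cost plan costs $7.34.

$7.34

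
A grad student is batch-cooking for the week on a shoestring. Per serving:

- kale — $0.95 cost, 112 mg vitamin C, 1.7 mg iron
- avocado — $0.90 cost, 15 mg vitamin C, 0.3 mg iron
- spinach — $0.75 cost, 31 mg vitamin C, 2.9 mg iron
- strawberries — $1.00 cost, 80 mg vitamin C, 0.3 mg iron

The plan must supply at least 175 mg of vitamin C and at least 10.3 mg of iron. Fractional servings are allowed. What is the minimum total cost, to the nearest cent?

$3.02

The cheapest plan sits at a corner of the feasible region — with two constraints it uses at most two foods.
kale only: max(175/112, 10.3/1.7) = 6.059 servings → $5.76.
avocado only: max(175/15, 10.3/0.3) = 34.33 servings → $30.90.
spinach only: max(175/31, 10.3/2.9) = 5.645 servings → $4.23.
strawberries only: max(175/80, 10.3/0.3) = 34.33 servings → $34.33.
kale + avocado: the both-tight solution has a negative serving — not a feasible corner.
kale + spinach with both tight: 0.6917 servings and 3.146 servings → $3.02.
kale + strawberries with both targets exact would need a negative amount; discard.
avocado + spinach with both tight: 5.503 servings and 2.982 servings → $7.19.
avocado + strawberries: intersection lies outside the first quadrant.
spinach + strawberries with both tight: 3.464 servings and 0.8451 servings → $3.44.
The minimum over all feasible corners is $3.02.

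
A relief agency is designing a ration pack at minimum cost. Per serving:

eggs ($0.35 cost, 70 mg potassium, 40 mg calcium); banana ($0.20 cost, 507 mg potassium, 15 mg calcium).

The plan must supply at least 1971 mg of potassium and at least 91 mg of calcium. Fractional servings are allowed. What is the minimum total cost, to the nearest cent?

An LP optimum is at a vertex; with two nutrient constraints at most two foods are used. Check each candidate.
eggs only: max(1971/70, 91/40) = 28.16 servings → $9.86.
banana only: max(1971/507, 91/15) = 6.067 servings → $1.21.
eggs + banana with both tight: 0.8618 servings and 3.769 servings → $1.06.
So the least-cost plan costs $1.06.

$1.06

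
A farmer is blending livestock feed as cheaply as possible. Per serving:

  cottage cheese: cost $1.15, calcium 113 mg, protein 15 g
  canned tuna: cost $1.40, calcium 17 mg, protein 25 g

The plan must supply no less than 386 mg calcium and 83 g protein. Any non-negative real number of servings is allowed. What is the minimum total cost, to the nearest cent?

$5.64

Two binding constraints pin down two serving amounts, so the optimal mix uses at most two foods. The candidates are each food alone (scaled to the tighter of calcium/protein) and each pair with both constraints tight.
cottage cheese only: max(386/113, 83/15) = 5.533 servings → $6.36.
canned tuna only: max(386/17, 83/25) = 22.71 servings → $31.79.
cottage cheese + canned tuna with both tight: 3.206 servings and 1.396 servings → $5.64.
The minimum over all feasible corners is $5.64.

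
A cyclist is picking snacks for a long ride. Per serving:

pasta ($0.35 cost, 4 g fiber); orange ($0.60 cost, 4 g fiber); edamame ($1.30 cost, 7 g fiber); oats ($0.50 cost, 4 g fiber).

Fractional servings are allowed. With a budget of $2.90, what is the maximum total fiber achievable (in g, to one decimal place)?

33.1 g

Fiber per dollar: pasta 11.43, oats 8, orange 6.667, edamame 5.385.
With no serving limits, spend the whole cost allowance on pasta: $2.90 / $0.35 × 4 g = 33.1 g.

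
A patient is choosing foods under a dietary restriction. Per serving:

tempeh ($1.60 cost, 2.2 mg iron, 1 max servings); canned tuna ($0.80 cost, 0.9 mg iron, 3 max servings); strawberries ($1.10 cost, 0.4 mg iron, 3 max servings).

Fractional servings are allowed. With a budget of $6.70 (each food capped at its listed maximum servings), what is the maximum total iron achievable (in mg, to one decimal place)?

5.9 mg

Iron per dollar: tempeh 1.375, canned tuna 1.125, strawberries 0.3636.
Take 1 serving of tempeh: spends $1.60, +2.2 mg iron (running total 2.2 mg).
Take 3 servings of canned tuna: spends $2.40, +2.7 mg iron (running total 4.9 mg).
Take 2.455 servings of strawberries: spends $2.70, +1.0 mg iron (running total 5.9 mg).
Greedy by best ratio exhausts the cost allowance optimally: 5.9 mg.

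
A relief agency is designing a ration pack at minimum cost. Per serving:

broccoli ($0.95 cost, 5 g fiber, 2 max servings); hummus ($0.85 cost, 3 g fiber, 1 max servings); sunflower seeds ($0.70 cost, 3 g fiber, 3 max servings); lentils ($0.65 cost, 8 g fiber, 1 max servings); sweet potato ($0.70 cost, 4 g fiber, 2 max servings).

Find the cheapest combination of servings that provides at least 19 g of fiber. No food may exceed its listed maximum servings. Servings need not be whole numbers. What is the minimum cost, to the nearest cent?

$2.62

Cost per g of fiber: lentils $0.0813, sweet potato $0.1750, broccoli $0.1900, sunflower seeds $0.2333, hummus $0.2833.
Take 1 serving of lentils: +8.0 g fiber for $0.65 (total $0.65, still need 11.0 g).
Take 2 servings of sweet potato: +8.0 g fiber for $1.40 (total $2.05, still need 3.0 g).
Take 0.6 servings of broccoli: +3.0 g fiber for $0.57 (total $2.62, still need 0.0 g).
Greedy by cheapest-per-g is optimal for a single linear constraint, so the minimum cost is $2.62.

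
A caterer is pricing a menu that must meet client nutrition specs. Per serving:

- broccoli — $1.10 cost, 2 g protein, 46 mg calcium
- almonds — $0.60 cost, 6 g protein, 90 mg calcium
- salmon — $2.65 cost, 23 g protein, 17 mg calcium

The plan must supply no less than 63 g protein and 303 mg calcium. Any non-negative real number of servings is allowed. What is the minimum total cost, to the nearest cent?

The cheapest plan sits at a corner of the feasible region — with two constraints it uses at most two foods.
broccoli only: max(63/2, 303/46) = 31.5 servings → $34.65.
almonds only: max(63/6, 303/90) = 10.5 servings → $6.30.
salmon only: max(63/23, 303/17) = 17.82 servings → $47.23.
broccoli + almonds: intersection lies outside the first quadrant.
broccoli + salmon with both tight: 5.76 servings and 2.238 servings → $12.27.
almonds + salmon with both tight: 2.997 servings and 1.957 servings → $6.99.
The minimum over all feasible corners is $6.30.

$6.30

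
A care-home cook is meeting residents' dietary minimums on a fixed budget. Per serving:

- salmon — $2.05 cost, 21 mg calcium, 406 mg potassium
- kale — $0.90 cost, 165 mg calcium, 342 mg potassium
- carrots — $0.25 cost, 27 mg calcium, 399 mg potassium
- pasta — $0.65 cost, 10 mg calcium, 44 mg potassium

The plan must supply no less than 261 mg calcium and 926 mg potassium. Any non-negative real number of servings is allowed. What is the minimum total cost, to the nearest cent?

$1.54

The cheapest plan sits at a corner of the feasible region — with two constraints it uses at most two foods.
salmon only: max(261/21, 926/406) = 12.43 servings → $25.48.
kale only: max(261/165, 926/342) = 2.708 servings → $2.44.
carrots only: max(261/27, 926/399) = 9.667 servings → $2.42.
pasta only: max(261/10, 926/44) = 26.1 servings → $16.96.
salmon + kale with both tight: 1.062 servings and 1.447 servings → $3.48.
salmon + carrots: intersection lies outside the first quadrant.
salmon + pasta: intersection lies outside the first quadrant.
kale + carrots with both tight: 1.398 servings and 1.122 servings → $1.54.
kale + pasta with both tight: 0.5792 servings and 16.54 servings → $11.27.
carrots + pasta: the both-tight solution has a negative serving — not a feasible corner.
Cheapest feasible corner: $1.54.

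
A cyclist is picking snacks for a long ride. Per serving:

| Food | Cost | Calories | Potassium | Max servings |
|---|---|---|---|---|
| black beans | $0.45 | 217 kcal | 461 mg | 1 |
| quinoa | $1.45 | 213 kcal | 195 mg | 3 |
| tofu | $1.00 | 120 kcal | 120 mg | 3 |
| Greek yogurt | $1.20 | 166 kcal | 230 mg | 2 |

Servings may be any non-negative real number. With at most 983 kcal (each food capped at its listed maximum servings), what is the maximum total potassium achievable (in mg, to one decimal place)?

Potassium per kcal: black beans 2.124, Greek yogurt 1.386, tofu 1, quinoa 0.9155.
Take 1 serving of black beans: uses 217 kcal, +461.0 mg potassium (running total 461.0 mg).
Take 2 servings of Greek yogurt: uses 332 kcal, +460.0 mg potassium (running total 921.0 mg).
Take 3 servings of tofu: uses 360 kcal, +360.0 mg potassium (running total 1281.0 mg).
Take 0.3474 servings of quinoa: uses 74 kcal, +67.7 mg potassium (running total 1348.7 mg).
Greedy by best ratio exhausts the calories allowance optimally: 1348.7 mg.

1348.7 mg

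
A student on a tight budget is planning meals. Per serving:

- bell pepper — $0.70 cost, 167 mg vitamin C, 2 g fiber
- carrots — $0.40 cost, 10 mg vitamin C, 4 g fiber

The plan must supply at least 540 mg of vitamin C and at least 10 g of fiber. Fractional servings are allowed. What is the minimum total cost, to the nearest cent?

$2.59

bell pepper only: max(540/167, 10/2) = 5 servings → $3.50.
carrots only: max(540/10, 10/4) = 54 servings → $21.60.
bell pepper + carrots with both tight: 3.179 servings and 0.9105 servings → $2.59.
Cheapest feasible corner: $2.59.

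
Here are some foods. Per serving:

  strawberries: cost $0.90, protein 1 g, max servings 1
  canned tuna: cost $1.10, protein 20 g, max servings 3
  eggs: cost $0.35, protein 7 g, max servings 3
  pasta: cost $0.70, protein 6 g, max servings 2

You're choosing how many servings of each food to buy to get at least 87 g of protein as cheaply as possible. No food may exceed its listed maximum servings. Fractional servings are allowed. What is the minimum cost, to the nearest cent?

Cost per g of protein: eggs $0.0500, canned tuna $0.0550, pasta $0.1167, strawberries $0.9000.
Take 3 servings of eggs: +21.0 g protein for $1.05 (total $1.05, still need 66.0 g).
Take 3 servings of canned tuna: +60.0 g protein for $3.30 (total $4.35, still need 6.0 g).
Take 1 serving of pasta: +6.0 g protein for $0.70 (total $5.05, still need 0.0 g).
Greedy by cheapest-per-g is optimal for a single linear constraint, so the minimum cost is $5.05.

$5.05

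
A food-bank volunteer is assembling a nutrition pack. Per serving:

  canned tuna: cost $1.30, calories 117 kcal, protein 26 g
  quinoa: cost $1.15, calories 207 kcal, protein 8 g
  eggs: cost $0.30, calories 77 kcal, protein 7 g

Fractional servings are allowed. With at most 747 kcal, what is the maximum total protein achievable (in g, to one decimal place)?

166.0 g

Protein per kcal: canned tuna 0.2222, eggs 0.09091, quinoa 0.03865.
With no serving limits, spend the whole calories allowance on canned tuna: 747 kcal / 117 kcal × 26 g = 166.0 g.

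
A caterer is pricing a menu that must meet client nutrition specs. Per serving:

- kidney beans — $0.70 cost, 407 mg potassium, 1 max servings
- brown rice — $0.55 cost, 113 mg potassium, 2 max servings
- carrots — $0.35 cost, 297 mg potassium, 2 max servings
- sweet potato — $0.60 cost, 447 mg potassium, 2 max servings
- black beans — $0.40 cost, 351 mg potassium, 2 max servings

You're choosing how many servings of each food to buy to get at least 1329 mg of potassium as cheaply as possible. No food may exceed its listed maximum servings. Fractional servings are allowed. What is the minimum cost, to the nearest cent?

$1.54

Cost per mg of potassium: black beans $0.0011, carrots $0.0012, sweet potato $0.0013, kidney beans $0.0017, brown rice $0.0049.
Take 2 servings of black beans: +702.0 mg potassium for $0.80 (total $0.80, still need 627.0 mg).
Take 2 servings of carrots: +594.0 mg potassium for $0.70 (total $1.50, still need 33.0 mg).
Take 0.07383 servings of sweet potato: +33.0 mg potassium for $0.04 (total $1.54, still need 0.0 mg).
Filling from the cheapest source first is optimal under one linear minimum: $1.54.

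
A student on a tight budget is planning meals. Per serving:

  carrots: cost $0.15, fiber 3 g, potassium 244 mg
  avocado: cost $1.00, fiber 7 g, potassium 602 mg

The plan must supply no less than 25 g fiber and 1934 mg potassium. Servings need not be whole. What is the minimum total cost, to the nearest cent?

$1.25

Compare the cost at each extreme point of the feasible region.
carrots only: max(25/3, 1934/244) = 8.333 servings → $1.25.
avocado only: max(25/7, 1934/602) = 3.571 servings → $3.57.
carrots + avocado: the both-tight solution has a negative serving — not a feasible corner.
Cheapest feasible corner: $1.25.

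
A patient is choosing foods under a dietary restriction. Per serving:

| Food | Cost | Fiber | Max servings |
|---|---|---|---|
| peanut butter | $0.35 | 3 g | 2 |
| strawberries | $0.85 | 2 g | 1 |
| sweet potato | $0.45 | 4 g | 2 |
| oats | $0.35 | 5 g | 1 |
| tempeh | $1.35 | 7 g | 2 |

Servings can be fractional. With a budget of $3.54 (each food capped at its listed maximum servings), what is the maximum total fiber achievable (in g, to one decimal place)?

27.2 g

Fiber per dollar: oats 14.29, sweet potato 8.889, peanut butter 8.571, tempeh 5.185, strawberries 2.353.
Take 1 serving of oats: spends $0.35, +5.0 g fiber (running total 5.0 g).
Take 2 servings of sweet potato: spends $0.90, +8.0 g fiber (running total 13.0 g).
Take 2 servings of peanut butter: spends $0.70, +6.0 g fiber (running total 19.0 g).
Take 1.178 servings of tempeh: spends $1.59, +8.2 g fiber (running total 27.2 g).
Filling greedily by fiber-per-dollar is optimal for one linear limit, giving 27.2 g.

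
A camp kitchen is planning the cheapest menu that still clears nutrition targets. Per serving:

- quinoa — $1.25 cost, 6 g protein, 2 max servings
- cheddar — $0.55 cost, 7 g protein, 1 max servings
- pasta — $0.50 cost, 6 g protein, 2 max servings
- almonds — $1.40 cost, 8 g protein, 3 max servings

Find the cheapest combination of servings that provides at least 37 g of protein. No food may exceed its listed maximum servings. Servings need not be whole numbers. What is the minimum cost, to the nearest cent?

Cost per g of protein: cheddar $0.0786, pasta $0.0833, almonds $0.1750, quinoa $0.2083.
Take 1 serving of cheddar: +7.0 g protein for $0.55 (total $0.55, still need 30.0 g).
Take 2 servings of pasta: +12.0 g protein for $1.00 (total $1.55, still need 18.0 g).
Take 2.25 servings of almonds: +18.0 g protein for $3.15 (total $4.70, still need 0.0 g).
Filling from the cheapest source first is optimal under one linear minimum: $4.70.

$4.70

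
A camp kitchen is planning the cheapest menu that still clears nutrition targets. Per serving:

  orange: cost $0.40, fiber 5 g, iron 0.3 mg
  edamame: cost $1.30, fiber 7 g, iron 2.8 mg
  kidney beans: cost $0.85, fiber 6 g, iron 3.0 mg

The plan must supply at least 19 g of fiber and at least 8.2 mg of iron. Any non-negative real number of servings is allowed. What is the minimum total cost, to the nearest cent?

$2.51

At the optimum either one food covers both requirements or two foods hit both targets exactly; no other combination can be cheaper.
orange only: max(19/5, 8.2/0.3) = 27.33 servings → $10.93.
edamame only: max(19/7, 8.2/2.8) = 2.929 servings → $3.81.
kidney beans only: max(19/6, 8.2/3.0) = 3.167 servings → $2.69.
orange + edamame with both targets exact would need a negative amount; discard.
orange + kidney beans with both tight: 0.5909 servings and 2.674 servings → $2.51.
edamame + kidney beans with both tight: 1.857 servings and 1 serving → $3.26.
So the least-cost plan costs $2.51.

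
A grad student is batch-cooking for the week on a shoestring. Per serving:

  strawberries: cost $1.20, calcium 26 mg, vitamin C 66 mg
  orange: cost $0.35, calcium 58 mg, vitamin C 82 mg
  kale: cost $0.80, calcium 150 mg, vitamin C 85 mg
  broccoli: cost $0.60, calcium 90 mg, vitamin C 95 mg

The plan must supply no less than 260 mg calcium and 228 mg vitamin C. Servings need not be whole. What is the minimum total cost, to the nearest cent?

$1.45

The cheapest plan sits at a corner of the feasible region — with two constraints it uses at most two foods.
strawberries only: max(260/26, 228/66) = 10 servings → $12.00.
orange only: max(260/58, 228/82) = 4.483 servings → $1.57.
kale only: max(260/150, 228/85) = 2.682 servings → $2.15.
broccoli only: max(260/90, 228/95) = 2.889 servings → $1.73.
strawberries + orange with both targets exact would need a negative amount; discard.
strawberries + kale with both tight: 1.573 servings and 1.461 servings → $3.06.
strawberries + broccoli: the both-tight solution has a negative serving — not a feasible corner.
orange + kale with both tight: 1.642 servings and 1.099 servings → $1.45.
orange + broccoli: the both-tight solution has a negative serving — not a feasible corner.
kale + broccoli with both tight: 0.6333 servings and 1.833 servings → $1.61.
The minimum over all feasible corners is $1.45.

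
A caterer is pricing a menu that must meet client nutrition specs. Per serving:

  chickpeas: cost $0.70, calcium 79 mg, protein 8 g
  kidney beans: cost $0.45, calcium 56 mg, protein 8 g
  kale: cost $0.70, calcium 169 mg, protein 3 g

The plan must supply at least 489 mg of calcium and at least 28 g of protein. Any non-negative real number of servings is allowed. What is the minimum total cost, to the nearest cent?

Minimising a linear cost over {calcium ≥ 489, protein ≥ 28, servings ≥ 0} — the optimum is at a vertex, using one or two foods.
chickpeas only: max(489/79, 28/8) = 6.19 servings → $4.33.
kidney beans only: max(489/56, 28/8) = 8.732 servings → $3.93.
kale only: max(489/169, 28/3) = 9.333 servings → $6.53.
chickpeas + kidney beans: the both-tight solution has a negative serving — not a feasible corner.
chickpeas + kale with both tight: 2.928 servings and 1.525 servings → $3.12.
kidney beans + kale with both tight: 2.758 servings and 1.98 servings → $2.63.
The minimum over all feasible corners is $2.63.

$2.63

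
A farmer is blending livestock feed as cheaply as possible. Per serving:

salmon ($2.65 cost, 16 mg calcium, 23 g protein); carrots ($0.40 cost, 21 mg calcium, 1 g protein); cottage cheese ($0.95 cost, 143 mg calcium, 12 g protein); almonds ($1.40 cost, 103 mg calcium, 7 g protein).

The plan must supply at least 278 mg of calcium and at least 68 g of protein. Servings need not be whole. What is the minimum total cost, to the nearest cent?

Two binding constraints pin down two serving amounts, so the optimal mix uses at most two foods. The candidates are each food alone (scaled to the tighter of calcium/protein) and each pair with both constraints tight.
salmon only: max(278/16, 68/23) = 17.38 servings → $46.04.
carrots only: max(278/21, 68/1) = 68 servings → $27.20.
cottage cheese only: max(278/143, 68/12) = 5.667 servings → $5.38.
almonds only: max(278/103, 68/7) = 9.714 servings → $13.60.
salmon + carrots with both tight: 2.463 servings and 11.36 servings → $11.07.
salmon + cottage cheese with both tight: 2.063 servings and 1.713 servings → $7.09.
salmon + almonds with both tight: 2.241 servings and 2.351 servings → $9.23.
carrots + cottage cheese: the both-tight solution has a negative serving — not a feasible corner.
carrots + almonds with both targets exact would need a negative amount; discard.
cottage cheese + almonds: intersection lies outside the first quadrant.
So the least-cost plan costs $5.38.

$5.38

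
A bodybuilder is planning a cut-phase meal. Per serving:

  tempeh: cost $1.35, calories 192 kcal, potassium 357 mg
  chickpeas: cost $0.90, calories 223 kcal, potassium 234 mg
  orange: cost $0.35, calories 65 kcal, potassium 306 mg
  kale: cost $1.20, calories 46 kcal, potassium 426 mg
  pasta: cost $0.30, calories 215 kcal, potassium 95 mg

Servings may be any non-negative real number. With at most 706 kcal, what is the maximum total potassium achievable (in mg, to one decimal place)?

6538.2 mg

Potassium per kcal: kale 9.261, orange 4.708, tempeh 1.859, chickpeas 1.049, pasta 0.4419.
With no serving limits, spend the whole calories allowance on kale: 706 kcal / 46 kcal × 426 mg = 6538.2 mg.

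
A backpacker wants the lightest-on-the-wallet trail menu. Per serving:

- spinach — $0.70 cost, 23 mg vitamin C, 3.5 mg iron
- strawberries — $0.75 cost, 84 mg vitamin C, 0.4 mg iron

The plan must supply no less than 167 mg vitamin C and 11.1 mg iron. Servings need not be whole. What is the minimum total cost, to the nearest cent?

$2.99

The cheapest plan sits at a corner of the feasible region — with two constraints it uses at most two foods.
spinach only: max(167/23, 11.1/3.5) = 7.261 servings → $5.08.
strawberries only: max(167/84, 11.1/0.4) = 27.75 servings → $20.81.
spinach + strawberries with both tight: 3.039 servings and 1.156 servings → $2.99.
Cheapest feasible corner: $2.99.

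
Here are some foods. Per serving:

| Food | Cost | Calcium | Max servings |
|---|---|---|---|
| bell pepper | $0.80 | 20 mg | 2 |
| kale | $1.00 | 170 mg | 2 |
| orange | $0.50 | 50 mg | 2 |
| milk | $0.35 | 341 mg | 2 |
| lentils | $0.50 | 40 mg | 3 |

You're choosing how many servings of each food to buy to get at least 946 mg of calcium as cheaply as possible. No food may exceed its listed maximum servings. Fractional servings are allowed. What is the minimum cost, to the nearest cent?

$2.25

Cost per mg of calcium: milk $0.0010, kale $0.0059, orange $0.0100, lentils $0.0125, bell pepper $0.0400.
Take 2 servings of milk: +682.0 mg calcium for $0.70 (total $0.70, still need 264.0 mg).
Take 1.553 servings of kale: +264.0 mg calcium for $1.55 (total $2.25, still need 0.0 mg).
Filling from the cheapest source first is optimal under one linear minimum: $2.25.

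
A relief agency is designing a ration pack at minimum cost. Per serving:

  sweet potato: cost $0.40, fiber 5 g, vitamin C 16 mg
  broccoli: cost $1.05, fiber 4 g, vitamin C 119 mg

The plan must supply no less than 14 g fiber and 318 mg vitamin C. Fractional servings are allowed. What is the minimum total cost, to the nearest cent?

For a min-cost LP with two ≥-constraints, a basic feasible solution has at most two positive variables.
sweet potato only: max(14/5, 318/16) = 19.88 servings → $7.95.
broccoli only: max(14/4, 318/119) = 3.5 servings → $3.67.
sweet potato + broccoli with both tight: 0.742 servings and 2.573 servings → $3.00.
So the least-cost plan costs $3.00.

$3.00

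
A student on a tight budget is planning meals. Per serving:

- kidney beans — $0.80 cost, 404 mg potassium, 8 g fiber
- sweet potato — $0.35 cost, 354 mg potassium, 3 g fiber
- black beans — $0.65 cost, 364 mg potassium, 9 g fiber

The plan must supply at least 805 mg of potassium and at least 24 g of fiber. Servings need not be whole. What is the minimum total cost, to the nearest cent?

$1.73

kidney beans only: max(805/404, 24/8) = 3 servings → $2.40.
sweet potato only: max(805/354, 24/3) = 8 servings → $2.80.
black beans only: max(805/364, 24/9) = 2.667 servings → $1.73.
kidney beans + sweet potato: intersection lies outside the first quadrant.
kidney beans + black beans: the both-tight solution has a negative serving — not a feasible corner.
sweet potato + black beans: the both-tight solution has a negative serving — not a feasible corner.
The minimum over all feasible corners is $1.73.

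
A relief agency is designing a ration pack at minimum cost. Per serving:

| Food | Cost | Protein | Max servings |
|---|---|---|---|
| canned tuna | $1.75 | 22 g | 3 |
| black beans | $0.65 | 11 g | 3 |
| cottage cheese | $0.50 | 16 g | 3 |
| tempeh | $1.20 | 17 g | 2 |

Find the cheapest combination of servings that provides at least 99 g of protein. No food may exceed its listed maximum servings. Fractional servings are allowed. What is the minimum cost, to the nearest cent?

$4.72

Cost per g of protein: cottage cheese $0.0312, black beans $0.0591, tempeh $0.0706, canned tuna $0.0795.
Take 3 servings of cottage cheese: +48.0 g protein for $1.50 (total $1.50, still need 51.0 g).
Take 3 servings of black beans: +33.0 g protein for $1.95 (total $3.45, still need 18.0 g).
Take 1.059 servings of tempeh: +18.0 g protein for $1.27 (total $4.72, still need 0.0 g).
Greedy by cheapest-per-g is optimal for a single linear constraint, so the minimum cost is $4.72.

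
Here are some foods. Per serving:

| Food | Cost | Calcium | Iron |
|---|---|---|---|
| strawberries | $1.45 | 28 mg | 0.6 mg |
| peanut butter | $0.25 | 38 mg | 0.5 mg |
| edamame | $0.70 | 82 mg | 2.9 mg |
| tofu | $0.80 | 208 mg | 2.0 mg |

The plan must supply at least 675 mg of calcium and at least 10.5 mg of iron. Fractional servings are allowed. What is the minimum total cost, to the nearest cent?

$3.33

The cheapest plan sits at a corner of the feasible region — with two constraints it uses at most two foods.
strawberries only: max(675/28, 10.5/0.6) = 24.11 servings → $34.96.
peanut butter only: max(675/38, 10.5/0.5) = 21 servings → $5.25.
edamame only: max(675/82, 10.5/2.9) = 8.232 servings → $5.76.
tofu only: max(675/208, 10.5/2.0) = 5.25 servings → $4.20.
strawberries + peanut butter with both tight: 6.989 servings and 12.61 servings → $13.29.
strawberries + edamame: intersection lies outside the first quadrant.
strawberries + tofu with both tight: 12.12 servings and 1.613 servings → $18.87.
peanut butter + edamame with both tight: 15.85 servings and 0.8887 servings → $4.58.
peanut butter + tofu: intersection lies outside the first quadrant.
edamame + tofu with both tight: 1.899 servings and 2.497 servings → $3.33.
Cheapest feasible corner: $3.33.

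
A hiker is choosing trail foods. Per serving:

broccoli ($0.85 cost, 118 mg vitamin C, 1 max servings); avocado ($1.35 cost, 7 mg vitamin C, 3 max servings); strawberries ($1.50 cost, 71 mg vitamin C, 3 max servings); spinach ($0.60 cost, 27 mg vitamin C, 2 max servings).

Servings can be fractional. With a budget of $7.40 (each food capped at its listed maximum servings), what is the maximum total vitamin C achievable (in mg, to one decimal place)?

Vitamin C per dollar: broccoli 138.8, strawberries 47.33, spinach 45, avocado 5.185.
Take 1 serving of broccoli: spends $0.85, +118.0 mg vitamin C (running total 118.0 mg).
Take 3 servings of strawberries: spends $4.50, +213.0 mg vitamin C (running total 331.0 mg).
Take 2 servings of spinach: spends $1.20, +54.0 mg vitamin C (running total 385.0 mg).
Take 0.6296 servings of avocado: spends $0.85, +4.4 mg vitamin C (running total 389.4 mg).
Filling greedily by vitamin C-per-dollar is optimal for one linear limit, giving 389.4 mg.

389.4 mg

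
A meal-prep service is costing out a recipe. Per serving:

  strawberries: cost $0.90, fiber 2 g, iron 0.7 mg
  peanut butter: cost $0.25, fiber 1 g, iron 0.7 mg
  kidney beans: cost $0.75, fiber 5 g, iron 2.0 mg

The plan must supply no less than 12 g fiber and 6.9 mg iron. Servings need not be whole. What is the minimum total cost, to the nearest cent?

The cheapest plan sits at a corner of the feasible region — with two constraints it uses at most two foods.
strawberries only: max(12/2, 6.9/0.7) = 9.857 servings → $8.87.
peanut butter only: max(12/1, 6.9/0.7) = 12 servings → $3.00.
kidney beans only: max(12/5, 6.9/2.0) = 3.45 servings → $2.59.
strawberries + peanut butter with both tight: 2.143 servings and 7.714 servings → $3.86.
strawberries + kidney beans: the both-tight solution has a negative serving — not a feasible corner.
peanut butter + kidney beans with both tight: 7 servings and 1 serving → $2.50.
The minimum over all feasible corners is $2.50.

$2.50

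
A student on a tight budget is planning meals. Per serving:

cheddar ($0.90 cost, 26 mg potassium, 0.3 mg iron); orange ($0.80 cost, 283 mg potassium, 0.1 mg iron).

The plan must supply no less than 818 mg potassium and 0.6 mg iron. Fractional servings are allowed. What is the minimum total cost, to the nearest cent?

An LP optimum is at a vertex; with two nutrient constraints at most two foods are used. Check each candidate.
cheddar only: max(818/26, 0.6/0.3) = 31.46 servings → $28.32.
orange only: max(818/283, 0.6/0.1) = 6 servings → $4.80.
cheddar + orange with both tight: 1.069 servings and 2.792 servings → $3.20.
Cheapest feasible corner: $3.20.

$3.20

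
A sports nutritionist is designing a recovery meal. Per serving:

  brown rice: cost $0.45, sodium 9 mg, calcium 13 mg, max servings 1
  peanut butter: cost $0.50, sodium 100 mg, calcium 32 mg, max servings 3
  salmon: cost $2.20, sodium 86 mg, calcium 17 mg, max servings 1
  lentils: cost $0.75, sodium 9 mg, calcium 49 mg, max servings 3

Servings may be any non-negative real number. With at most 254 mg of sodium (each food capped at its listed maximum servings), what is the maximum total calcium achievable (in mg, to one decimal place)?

Calcium per mg sodium: lentils 5.444, brown rice 1.444, peanut butter 0.32, salmon 0.1977.
Take 3 servings of lentils: uses 27 mg sodium, +147.0 mg calcium (running total 147.0 mg).
Take 1 serving of brown rice: uses 9 mg sodium, +13.0 mg calcium (running total 160.0 mg).
Take 2.18 servings of peanut butter: uses 218 mg sodium, +69.8 mg calcium (running total 229.8 mg).
Filling greedily by calcium-per-mg sodium is optimal for one linear limit, giving 229.8 mg.

229.8 mg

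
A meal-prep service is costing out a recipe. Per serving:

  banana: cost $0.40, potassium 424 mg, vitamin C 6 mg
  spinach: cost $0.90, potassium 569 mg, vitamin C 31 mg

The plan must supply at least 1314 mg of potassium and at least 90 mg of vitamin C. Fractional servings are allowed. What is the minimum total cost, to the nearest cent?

$2.61

A basic optimal solution has at most two foods positive. Try each food alone and each pair with both targets met exactly.
banana only: max(1314/424, 90/6) = 15 servings → $6.00.
spinach only: max(1314/569, 90/31) = 2.903 servings → $2.61.
banana + spinach: the both-tight solution has a negative serving — not a feasible corner.
So the least-cost plan costs $2.61.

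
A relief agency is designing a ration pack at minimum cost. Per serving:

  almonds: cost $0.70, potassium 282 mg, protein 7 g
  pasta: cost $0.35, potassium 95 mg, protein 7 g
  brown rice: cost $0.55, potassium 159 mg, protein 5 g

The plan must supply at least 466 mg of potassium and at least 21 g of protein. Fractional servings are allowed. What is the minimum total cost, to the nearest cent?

The cheapest plan sits at a corner of the feasible region — with two constraints it uses at most two foods.
almonds only: max(466/282, 21/7) = 3 servings → $2.10.
pasta only: max(466/95, 21/7) = 4.905 servings → $1.72.
brown rice only: max(466/159, 21/5) = 4.2 servings → $2.31.
almonds + pasta with both tight: 0.9679 servings and 2.032 servings → $1.39.
almonds + brown rice: intersection lies outside the first quadrant.
pasta + brown rice with both tight: 1.582 servings and 1.986 servings → $1.65.
Cheapest feasible corner: $1.39.

$1.39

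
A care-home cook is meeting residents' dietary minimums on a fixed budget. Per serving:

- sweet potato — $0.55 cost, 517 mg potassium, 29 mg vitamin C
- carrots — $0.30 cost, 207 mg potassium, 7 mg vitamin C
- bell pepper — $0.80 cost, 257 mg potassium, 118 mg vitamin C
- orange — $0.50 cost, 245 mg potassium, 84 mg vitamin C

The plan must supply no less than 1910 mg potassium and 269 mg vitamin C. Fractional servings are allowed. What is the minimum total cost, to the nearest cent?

At the optimum either one food covers both requirements or two foods hit both targets exactly; no other combination can be cheaper.
sweet potato only: max(1910/517, 269/29) = 9.276 servings → $5.10.
carrots only: max(1910/207, 269/7) = 38.43 servings → $11.53.
bell pepper only: max(1910/257, 269/118) = 7.432 servings → $5.95.
orange only: max(1910/245, 269/84) = 7.796 servings → $3.90.
sweet potato + carrots: intersection lies outside the first quadrant.
sweet potato + bell pepper with both tight: 2.918 servings and 1.563 servings → $2.85.
sweet potato + orange with both tight: 2.603 servings and 2.304 servings → $2.58.
carrots + bell pepper with both tight: 6.905 servings and 1.87 servings → $3.57.
carrots + orange with both tight: 6.032 servings and 2.7 servings → $3.16.
bell pepper + orange: the both-tight solution has a negative serving — not a feasible corner.
So the least-cost plan costs $2.58.

$2.58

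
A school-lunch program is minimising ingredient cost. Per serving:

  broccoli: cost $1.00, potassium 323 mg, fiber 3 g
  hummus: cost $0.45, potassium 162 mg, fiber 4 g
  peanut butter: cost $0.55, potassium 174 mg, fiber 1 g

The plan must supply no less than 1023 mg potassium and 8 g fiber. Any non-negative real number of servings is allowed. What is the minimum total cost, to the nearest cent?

$2.84

With two linear requirements the optimum uses one or two foods; enumerate the corners.
broccoli only: max(1023/323, 8/3) = 3.167 servings → $3.17.
hummus only: max(1023/162, 8/4) = 6.315 servings → $2.84.
peanut butter only: max(1023/174, 8/1) = 8 servings → $4.40.
broccoli + hummus: intersection lies outside the first quadrant.
broccoli + peanut butter with both tight: 1.854 servings and 2.437 servings → $3.19.
hummus + peanut butter with both tight: 0.691 servings and 5.236 servings → $3.19.
Cheapest feasible corner: $2.84.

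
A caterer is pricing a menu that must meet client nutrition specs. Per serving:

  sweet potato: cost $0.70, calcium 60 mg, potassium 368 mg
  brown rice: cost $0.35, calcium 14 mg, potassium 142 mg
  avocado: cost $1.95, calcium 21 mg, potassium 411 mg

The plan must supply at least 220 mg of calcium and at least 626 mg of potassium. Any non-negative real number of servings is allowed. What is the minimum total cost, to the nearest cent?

$2.57

Minimising a linear cost over {calcium ≥ 220, potassium ≥ 626, servings ≥ 0} — the optimum is at a vertex, using one or two foods.
sweet potato only: max(220/60, 626/368) = 3.667 servings → $2.57.
brown rice only: max(220/14, 626/142) = 15.71 servings → $5.50.
avocado only: max(220/21, 626/411) = 10.48 servings → $20.43.
sweet potato + brown rice: the both-tight solution has a negative serving — not a feasible corner.
sweet potato + avocado with both targets exact would need a negative amount; discard.
brown rice + avocado: intersection lies outside the first quadrant.
So the least-cost plan costs $2.57.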